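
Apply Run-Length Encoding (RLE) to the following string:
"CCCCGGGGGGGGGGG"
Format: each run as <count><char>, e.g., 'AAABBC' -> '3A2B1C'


Scanning runs left to right:
  i=0: run of 'C' x 4 -> '4C'
  i=4: run of 'G' x 11 -> '11G'

RLE = 4C11G


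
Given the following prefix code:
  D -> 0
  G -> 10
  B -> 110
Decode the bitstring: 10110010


Decoding step by step:
Bits 10 -> G
Bits 110 -> B
Bits 0 -> D
Bits 10 -> G


Decoded message: GBDG


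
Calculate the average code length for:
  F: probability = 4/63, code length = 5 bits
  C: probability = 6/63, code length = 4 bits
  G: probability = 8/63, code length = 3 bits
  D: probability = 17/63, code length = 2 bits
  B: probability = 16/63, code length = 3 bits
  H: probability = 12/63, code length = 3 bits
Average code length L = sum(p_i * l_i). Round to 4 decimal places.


Weighted contributions p_i * l_i:
  F: (4/63) * 5 = 20/63
  C: (6/63) * 4 = 24/63
  G: (8/63) * 3 = 24/63
  D: (17/63) * 2 = 34/63
  B: (16/63) * 3 = 48/63
  H: (12/63) * 3 = 36/63
Sum = (20 + 24 + 24 + 34 + 48 + 36)/63 = 186/63

L = 186/63 = 2.9524 bits/symbol


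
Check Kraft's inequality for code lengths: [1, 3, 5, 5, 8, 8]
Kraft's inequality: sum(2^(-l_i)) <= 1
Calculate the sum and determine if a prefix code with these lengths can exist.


Sum = 2^(-1) + 2^(-3) + 2^(-5) + 2^(-5) + 2^(-8) + 2^(-8)
    = 0.5 + 0.125 + 0.03125 + 0.03125 + 0.00390625 + 0.00390625
    = 178/256 = 0.6953125
Since 0.6953125 <= 1, Kraft's inequality IS satisfied.
A prefix code with these lengths CAN exist.

Kraft sum = 0.6953125. Satisfied.


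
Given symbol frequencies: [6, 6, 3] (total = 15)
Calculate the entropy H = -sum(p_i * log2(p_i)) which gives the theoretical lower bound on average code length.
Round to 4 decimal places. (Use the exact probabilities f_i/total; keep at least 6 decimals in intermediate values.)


Per-symbol terms -p_i * log2(p_i) with p_i = f_i/15:
  p = 6/15 = 0.400000: log2(p) = -1.321928, -p*log2(p) = 0.528771
  p = 6/15 = 0.400000: log2(p) = -1.321928, -p*log2(p) = 0.528771
  p = 3/15 = 0.200000: log2(p) = -2.321928, -p*log2(p) = 0.464386
H = 0.528771 + 0.528771 + 0.464386 = 1.521928

H = 1.5219 bits/symbol


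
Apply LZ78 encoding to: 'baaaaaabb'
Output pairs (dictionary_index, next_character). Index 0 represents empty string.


LZ78 encoding steps:
Dictionary: {0: ''}
Step 1: w='' (idx 0), next='b' -> output (0, 'b'), add 'b' as idx 1
Step 2: w='' (idx 0), next='a' -> output (0, 'a'), add 'a' as idx 2
Step 3: w='a' (idx 2), next='a' -> output (2, 'a'), add 'aa' as idx 3
Step 4: w='aa' (idx 3), next='a' -> output (3, 'a'), add 'aaa' as idx 4
Step 5: w='b' (idx 1), next='b' -> output (1, 'b'), add 'bb' as idx 5


Encoded: [(0, 'b'), (0, 'a'), (2, 'a'), (3, 'a'), (1, 'b')]


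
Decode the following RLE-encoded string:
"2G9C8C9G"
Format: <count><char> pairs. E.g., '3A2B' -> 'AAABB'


Expanding each <count><char> pair:
  2G -> 'GG'
  9C -> 'CCCCCCCCC'
  8C -> 'CCCCCCCC'
  9G -> 'GGGGGGGGG'

Decoded = GGCCCCCCCCCCCCCCCCCGGGGGGGGG


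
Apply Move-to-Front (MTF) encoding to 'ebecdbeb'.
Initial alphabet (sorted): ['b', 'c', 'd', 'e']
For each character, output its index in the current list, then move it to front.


MTF encoding:
'e': index 3 in ['b', 'c', 'd', 'e'] -> ['e', 'b', 'c', 'd']
'b': index 1 in ['e', 'b', 'c', 'd'] -> ['b', 'e', 'c', 'd']
'e': index 1 in ['b', 'e', 'c', 'd'] -> ['e', 'b', 'c', 'd']
'c': index 2 in ['e', 'b', 'c', 'd'] -> ['c', 'e', 'b', 'd']
'd': index 3 in ['c', 'e', 'b', 'd'] -> ['d', 'c', 'e', 'b']
'b': index 3 in ['d', 'c', 'e', 'b'] -> ['b', 'd', 'c', 'e']
'e': index 3 in ['b', 'd', 'c', 'e'] -> ['e', 'b', 'd', 'c']
'b': index 1 in ['e', 'b', 'd', 'c'] -> ['b', 'e', 'd', 'c']


Output: [3, 1, 1, 2, 3, 3, 3, 1]


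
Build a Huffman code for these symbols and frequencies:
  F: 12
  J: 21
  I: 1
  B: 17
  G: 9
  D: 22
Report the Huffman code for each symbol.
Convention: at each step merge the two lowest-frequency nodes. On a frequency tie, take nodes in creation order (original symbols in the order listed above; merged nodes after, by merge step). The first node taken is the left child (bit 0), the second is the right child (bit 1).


Huffman tree construction:
Step 1: Merge I(1) + G(9) = 10
Step 2: Merge (I+G)(10) + F(12) = 22
Step 3: Merge B(17) + J(21) = 38
Step 4: Merge D(22) + ((I+G)+F)(22) = 44
Step 5: Merge (B+J)(38) + (D+((I+G)+F))(44) = 82
Read each symbol's code off the tree from the root (left child = 0, right child = 1).

Codes:
  F: 111 (length 3)
  J: 01 (length 2)
  I: 1100 (length 4)
  B: 00 (length 2)
  G: 1101 (length 4)
  D: 10 (length 2)
Average code length: 196/82 = 2.3902 bits/symbol


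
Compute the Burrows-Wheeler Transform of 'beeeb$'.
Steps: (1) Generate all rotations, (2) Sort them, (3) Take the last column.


Rotations (sorted):
  0: $beeeb -> last char: b
  1: b$beee -> last char: e
  2: beeeb$ -> last char: $
  3: eb$bee -> last char: e
  4: eeb$be -> last char: e
  5: eeeb$b -> last char: b


BWT = be$eeb


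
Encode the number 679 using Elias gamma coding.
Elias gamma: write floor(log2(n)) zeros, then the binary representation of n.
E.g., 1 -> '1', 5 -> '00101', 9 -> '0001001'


num_bits = floor(log2(679)) + 1 = 10
leading_zeros = num_bits - 1 = 9
binary(679) = 1010100111

Elias gamma(679) = '000000000' + '1010100111' = 0000000001010100111 (19 bits)


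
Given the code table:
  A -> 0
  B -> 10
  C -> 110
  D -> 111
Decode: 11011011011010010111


Decoding:
110 -> C
110 -> C
110 -> C
110 -> C
10 -> B
0 -> A
10 -> B
111 -> D


Result: CCCCBABD


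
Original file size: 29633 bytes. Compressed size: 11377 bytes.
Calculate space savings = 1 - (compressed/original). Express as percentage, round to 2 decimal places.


ratio = compressed/original = 11377/29633 = 0.38393
savings = 1 - ratio = 1 - 0.38393 = 0.61607
as a percentage: 0.61607 * 100 = 61.61%

Space savings = 1 - 11377/29633 = 61.61%


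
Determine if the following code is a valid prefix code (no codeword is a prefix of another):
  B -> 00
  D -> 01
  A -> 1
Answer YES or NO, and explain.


Checking each pair (does one codeword prefix another?):
  B='00' vs D='01': no prefix
  B='00' vs A='1': no prefix
  D='01' vs B='00': no prefix
  D='01' vs A='1': no prefix
  A='1' vs B='00': no prefix
  A='1' vs D='01': no prefix
No violation found over all pairs.

YES -- this is a valid prefix code. No codeword is a prefix of any other codeword.


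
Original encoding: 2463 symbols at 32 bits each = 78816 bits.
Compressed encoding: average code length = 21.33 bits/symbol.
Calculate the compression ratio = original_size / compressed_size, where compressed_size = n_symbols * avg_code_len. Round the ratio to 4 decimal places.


original_size = n_symbols * orig_bits = 2463 * 32 = 78816 bits
compressed_size = n_symbols * avg_code_len = 2463 * 21.33 = 52535.79 bits
ratio = original_size / compressed_size = 78816 / 52535.79 = 1.5002

Compression ratio = 1.5002


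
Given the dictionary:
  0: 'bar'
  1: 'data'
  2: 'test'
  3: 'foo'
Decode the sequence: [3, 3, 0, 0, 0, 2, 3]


Look up each index in the dictionary:
  3 -> 'foo'
  3 -> 'foo'
  0 -> 'bar'
  0 -> 'bar'
  0 -> 'bar'
  2 -> 'test'
  3 -> 'foo'

Decoded: "foo foo bar bar bar test foo"


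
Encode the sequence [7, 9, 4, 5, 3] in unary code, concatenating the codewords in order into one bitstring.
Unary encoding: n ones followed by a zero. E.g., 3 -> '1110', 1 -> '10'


Encode each number as n ones followed by a terminating 0:
  7 -> 11111110 (8 bits)
  9 -> 1111111110 (10 bits)
  4 -> 11110 (5 bits)
  5 -> 111110 (6 bits)
  3 -> 1110 (4 bits)
Total length = 8 + 10 + 5 + 6 + 4 = 33 bits.

Unary([7, 9, 4, 5, 3]) = 111111101111111110111101111101110 (33 bits)


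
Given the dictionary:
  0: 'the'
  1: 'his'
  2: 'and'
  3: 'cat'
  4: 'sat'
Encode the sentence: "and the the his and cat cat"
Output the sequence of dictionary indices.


Look up each word in the dictionary:
  'and' -> 2
  'the' -> 0
  'the' -> 0
  'his' -> 1
  'and' -> 2
  'cat' -> 3
  'cat' -> 3

Encoded: [2, 0, 0, 1, 2, 3, 3]


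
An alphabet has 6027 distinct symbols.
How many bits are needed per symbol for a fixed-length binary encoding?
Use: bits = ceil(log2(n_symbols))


log2(6027) = 12.5572
Bracket: 2^12 = 4096 < 6027 <= 2^13 = 8192
So ceil(log2(6027)) = 13

bits = ceil(log2(6027)) = ceil(12.5572) = 13 bits


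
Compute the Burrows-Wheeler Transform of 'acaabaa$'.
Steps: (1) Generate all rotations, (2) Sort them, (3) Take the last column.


Rotations (sorted):
  0: $acaabaa -> last char: a
  1: a$acaaba -> last char: a
  2: aa$acaab -> last char: b
  3: aabaa$ac -> last char: c
  4: abaa$aca -> last char: a
  5: acaabaa$ -> last char: $
  6: baa$acaa -> last char: a
  7: caabaa$a -> last char: a


BWT = aabca$aa


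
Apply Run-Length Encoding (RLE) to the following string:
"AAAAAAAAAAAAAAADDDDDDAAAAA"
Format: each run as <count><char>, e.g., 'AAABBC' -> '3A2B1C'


Scanning runs left to right:
  i=0: run of 'A' x 15 -> '15A'
  i=15: run of 'D' x 6 -> '6D'
  i=21: run of 'A' x 5 -> '5A'

RLE = 15A6D5A


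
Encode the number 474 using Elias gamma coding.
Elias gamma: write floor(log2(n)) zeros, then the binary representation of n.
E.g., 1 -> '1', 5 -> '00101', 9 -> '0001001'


num_bits = floor(log2(474)) + 1 = 9
leading_zeros = num_bits - 1 = 8
binary(474) = 111011010

Elias gamma(474) = '00000000' + '111011010' = 00000000111011010 (17 bits)


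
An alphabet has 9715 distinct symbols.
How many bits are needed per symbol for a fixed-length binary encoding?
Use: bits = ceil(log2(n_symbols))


log2(9715) = 13.246
Bracket: 2^13 = 8192 < 9715 <= 2^14 = 16384
So ceil(log2(9715)) = 14

bits = ceil(log2(9715)) = ceil(13.246) = 14 bits


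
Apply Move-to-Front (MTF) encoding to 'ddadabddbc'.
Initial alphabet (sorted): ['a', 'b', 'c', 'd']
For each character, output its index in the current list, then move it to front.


MTF encoding:
'd': index 3 in ['a', 'b', 'c', 'd'] -> ['d', 'a', 'b', 'c']
'd': index 0 in ['d', 'a', 'b', 'c'] -> ['d', 'a', 'b', 'c']
'a': index 1 in ['d', 'a', 'b', 'c'] -> ['a', 'd', 'b', 'c']
'd': index 1 in ['a', 'd', 'b', 'c'] -> ['d', 'a', 'b', 'c']
'a': index 1 in ['d', 'a', 'b', 'c'] -> ['a', 'd', 'b', 'c']
'b': index 2 in ['a', 'd', 'b', 'c'] -> ['b', 'a', 'd', 'c']
'd': index 2 in ['b', 'a', 'd', 'c'] -> ['d', 'b', 'a', 'c']
'd': index 0 in ['d', 'b', 'a', 'c'] -> ['d', 'b', 'a', 'c']
'b': index 1 in ['d', 'b', 'a', 'c'] -> ['b', 'd', 'a', 'c']
'c': index 3 in ['b', 'd', 'a', 'c'] -> ['c', 'b', 'd', 'a']


Output: [3, 0, 1, 1, 1, 2, 2, 0, 1, 3]


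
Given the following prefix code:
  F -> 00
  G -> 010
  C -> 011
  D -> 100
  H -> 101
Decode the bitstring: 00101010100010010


Decoding step by step:
Bits 00 -> F
Bits 101 -> H
Bits 010 -> G
Bits 100 -> D
Bits 010 -> G
Bits 010 -> G


Decoded message: FHGDGG


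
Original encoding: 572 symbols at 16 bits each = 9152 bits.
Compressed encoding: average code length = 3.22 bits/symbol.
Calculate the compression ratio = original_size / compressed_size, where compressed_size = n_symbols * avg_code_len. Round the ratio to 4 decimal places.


original_size = n_symbols * orig_bits = 572 * 16 = 9152 bits
compressed_size = n_symbols * avg_code_len = 572 * 3.22 = 1841.84 bits
ratio = original_size / compressed_size = 9152 / 1841.84 = 4.9689

Compression ratio = 4.9689


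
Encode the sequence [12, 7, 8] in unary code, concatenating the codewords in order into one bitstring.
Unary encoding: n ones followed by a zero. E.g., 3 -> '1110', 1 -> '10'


Encode each number as n ones followed by a terminating 0:
  12 -> 1111111111110 (13 bits)
  7 -> 11111110 (8 bits)
  8 -> 111111110 (9 bits)
Total length = 13 + 8 + 9 = 30 bits.

Unary([12, 7, 8]) = 111111111111011111110111111110 (30 bits)


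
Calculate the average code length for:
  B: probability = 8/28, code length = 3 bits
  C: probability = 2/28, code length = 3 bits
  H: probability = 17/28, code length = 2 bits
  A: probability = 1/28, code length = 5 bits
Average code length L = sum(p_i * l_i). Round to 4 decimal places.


Weighted contributions p_i * l_i:
  B: (8/28) * 3 = 24/28
  C: (2/28) * 3 = 6/28
  H: (17/28) * 2 = 34/28
  A: (1/28) * 5 = 5/28
Sum = (24 + 6 + 34 + 5)/28 = 69/28

L = 69/28 = 2.4643 bits/symbol


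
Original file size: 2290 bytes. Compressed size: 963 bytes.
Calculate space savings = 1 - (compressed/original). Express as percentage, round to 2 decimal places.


ratio = compressed/original = 963/2290 = 0.420524
savings = 1 - ratio = 1 - 0.420524 = 0.579476
as a percentage: 0.579476 * 100 = 57.95%

Space savings = 1 - 963/2290 = 57.95%


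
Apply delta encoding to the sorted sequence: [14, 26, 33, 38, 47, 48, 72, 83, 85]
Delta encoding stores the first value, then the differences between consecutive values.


First value: 14
Deltas:
  26 - 14 = 12
  33 - 26 = 7
  38 - 33 = 5
  47 - 38 = 9
  48 - 47 = 1
  72 - 48 = 24
  83 - 72 = 11
  85 - 83 = 2


Delta encoded: [14, 12, 7, 5, 9, 1, 24, 11, 2]


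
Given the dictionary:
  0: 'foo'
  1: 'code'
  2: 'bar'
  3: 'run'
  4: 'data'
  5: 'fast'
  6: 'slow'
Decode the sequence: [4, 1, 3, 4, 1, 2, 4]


Look up each index in the dictionary:
  4 -> 'data'
  1 -> 'code'
  3 -> 'run'
  4 -> 'data'
  1 -> 'code'
  2 -> 'bar'
  4 -> 'data'

Decoded: "data code run data code bar data"


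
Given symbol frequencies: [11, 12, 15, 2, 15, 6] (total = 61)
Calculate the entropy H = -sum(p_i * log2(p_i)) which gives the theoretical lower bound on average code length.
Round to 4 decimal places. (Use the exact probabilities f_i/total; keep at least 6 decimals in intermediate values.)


Per-symbol terms -p_i * log2(p_i) with p_i = f_i/61:
  p = 11/61 = 0.180328: log2(p) = -2.471306, -p*log2(p) = 0.445645
  p = 12/61 = 0.196721: log2(p) = -2.345775, -p*log2(p) = 0.461464
  p = 15/61 = 0.245902: log2(p) = -2.023847, -p*log2(p) = 0.497667
  p = 2/61 = 0.032787: log2(p) = -4.930737, -p*log2(p) = 0.161664
  p = 15/61 = 0.245902: log2(p) = -2.023847, -p*log2(p) = 0.497667
  p = 6/61 = 0.098361: log2(p) = -3.345775, -p*log2(p) = 0.329093
H = 0.445645 + 0.461464 + 0.497667 + 0.161664 + 0.497667 + 0.329093 = 2.393200

H = 2.3932 bits/symbol


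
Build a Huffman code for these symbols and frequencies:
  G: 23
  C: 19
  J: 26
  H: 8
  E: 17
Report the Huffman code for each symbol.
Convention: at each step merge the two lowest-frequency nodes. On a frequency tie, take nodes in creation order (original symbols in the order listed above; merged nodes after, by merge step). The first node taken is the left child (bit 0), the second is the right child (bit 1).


Huffman tree construction:
Step 1: Merge H(8) + E(17) = 25
Step 2: Merge C(19) + G(23) = 42
Step 3: Merge (H+E)(25) + J(26) = 51
Step 4: Merge (C+G)(42) + ((H+E)+J)(51) = 93
Read each symbol's code off the tree from the root (left child = 0, right child = 1).

Codes:
  G: 01 (length 2)
  C: 00 (length 2)
  J: 11 (length 2)
  H: 100 (length 3)
  E: 101 (length 3)
Average code length: 211/93 = 2.2688 bits/symbol


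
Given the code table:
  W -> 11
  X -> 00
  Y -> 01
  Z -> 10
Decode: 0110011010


Decoding:
01 -> Y
10 -> Z
01 -> Y
10 -> Z
10 -> Z


Result: YZYZZ


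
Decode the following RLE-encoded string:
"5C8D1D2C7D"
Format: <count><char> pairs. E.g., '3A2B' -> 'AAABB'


Expanding each <count><char> pair:
  5C -> 'CCCCC'
  8D -> 'DDDDDDDD'
  1D -> 'D'
  2C -> 'CC'
  7D -> 'DDDDDDD'

Decoded = CCCCCDDDDDDDDDCCDDDDDDD


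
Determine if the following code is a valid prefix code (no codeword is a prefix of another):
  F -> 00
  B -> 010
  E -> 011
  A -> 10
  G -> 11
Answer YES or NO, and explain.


Checking each pair (does one codeword prefix another?):
  F='00' vs B='010': no prefix
  F='00' vs E='011': no prefix
  F='00' vs A='10': no prefix
  F='00' vs G='11': no prefix
  B='010' vs F='00': no prefix
  B='010' vs E='011': no prefix
  B='010' vs A='10': no prefix
  B='010' vs G='11': no prefix
  E='011' vs F='00': no prefix
  E='011' vs B='010': no prefix
  E='011' vs A='10': no prefix
  E='011' vs G='11': no prefix
  A='10' vs F='00': no prefix
  A='10' vs B='010': no prefix
  A='10' vs E='011': no prefix
  A='10' vs G='11': no prefix
  G='11' vs F='00': no prefix
  G='11' vs B='010': no prefix
  G='11' vs E='011': no prefix
  G='11' vs A='10': no prefix
No violation found over all pairs.

YES -- this is a valid prefix code. No codeword is a prefix of any other codeword.


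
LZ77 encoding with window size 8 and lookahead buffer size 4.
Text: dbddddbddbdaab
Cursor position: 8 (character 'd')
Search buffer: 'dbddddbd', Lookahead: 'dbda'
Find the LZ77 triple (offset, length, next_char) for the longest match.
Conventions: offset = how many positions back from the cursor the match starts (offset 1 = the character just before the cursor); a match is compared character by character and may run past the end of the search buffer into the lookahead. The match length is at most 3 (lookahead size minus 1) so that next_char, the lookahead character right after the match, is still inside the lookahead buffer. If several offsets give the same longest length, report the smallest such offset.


Try each offset into the search buffer:
  offset=1 (pos 7, char 'd'): match length 1
  offset=2 (pos 6, char 'b'): match length 0
  offset=3 (pos 5, char 'd'): match length 3
  offset=4 (pos 4, char 'd'): match length 1
  offset=5 (pos 3, char 'd'): match length 1
  offset=6 (pos 2, char 'd'): match length 1
  offset=7 (pos 1, char 'b'): match length 0
  offset=8 (pos 0, char 'd'): match length 3
Longest match has length 3, found at offsets 3, 8; take the smallest, offset 3.
next_char = character at position 8 + 3 = 11 -> 'a'

Best match: offset=3, length=3 (matching 'dbd' starting at position 5)
LZ77 triple: (3, 3, 'a')


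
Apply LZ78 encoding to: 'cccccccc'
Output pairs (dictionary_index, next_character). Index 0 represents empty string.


LZ78 encoding steps:
Dictionary: {0: ''}
Step 1: w='' (idx 0), next='c' -> output (0, 'c'), add 'c' as idx 1
Step 2: w='c' (idx 1), next='c' -> output (1, 'c'), add 'cc' as idx 2
Step 3: w='cc' (idx 2), next='c' -> output (2, 'c'), add 'ccc' as idx 3
Step 4: w='cc' (idx 2), end of input -> output (2, '')


Encoded: [(0, 'c'), (1, 'c'), (2, 'c'), (2, '')]


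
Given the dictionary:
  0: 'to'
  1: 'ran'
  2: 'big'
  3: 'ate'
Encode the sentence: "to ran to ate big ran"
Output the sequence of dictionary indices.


Look up each word in the dictionary:
  'to' -> 0
  'ran' -> 1
  'to' -> 0
  'ate' -> 3
  'big' -> 2
  'ran' -> 1

Encoded: [0, 1, 0, 3, 2, 1]


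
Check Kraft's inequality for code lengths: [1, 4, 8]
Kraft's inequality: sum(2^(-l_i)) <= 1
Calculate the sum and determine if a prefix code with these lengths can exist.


Sum = 2^(-1) + 2^(-4) + 2^(-8)
    = 0.5 + 0.0625 + 0.00390625
    = 145/256 = 0.56640625
Since 0.56640625 <= 1, Kraft's inequality IS satisfied.
A prefix code with these lengths CAN exist.

Kraft sum = 0.56640625. Satisfied.


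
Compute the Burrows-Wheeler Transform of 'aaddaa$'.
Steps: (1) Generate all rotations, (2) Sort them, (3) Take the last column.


Rotations (sorted):
  0: $aaddaa -> last char: a
  1: a$aadda -> last char: a
  2: aa$aadd -> last char: d
  3: aaddaa$ -> last char: $
  4: addaa$a -> last char: a
  5: daa$aad -> last char: d
  6: ddaa$aa -> last char: a


BWT = aad$ada


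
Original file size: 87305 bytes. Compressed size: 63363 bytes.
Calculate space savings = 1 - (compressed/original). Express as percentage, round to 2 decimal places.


ratio = compressed/original = 63363/87305 = 0.725766
savings = 1 - ratio = 1 - 0.725766 = 0.274234
as a percentage: 0.274234 * 100 = 27.42%

Space savings = 1 - 63363/87305 = 27.42%


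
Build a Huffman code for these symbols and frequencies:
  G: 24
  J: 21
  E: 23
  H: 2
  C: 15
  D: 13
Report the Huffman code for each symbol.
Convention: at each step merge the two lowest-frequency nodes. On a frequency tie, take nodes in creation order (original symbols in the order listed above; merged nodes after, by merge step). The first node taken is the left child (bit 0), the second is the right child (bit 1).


Huffman tree construction:
Step 1: Merge H(2) + D(13) = 15
Step 2: Merge C(15) + (H+D)(15) = 30
Step 3: Merge J(21) + E(23) = 44
Step 4: Merge G(24) + (C+(H+D))(30) = 54
Step 5: Merge (J+E)(44) + (G+(C+(H+D)))(54) = 98
Read each symbol's code off the tree from the root (left child = 0, right child = 1).

Codes:
  G: 10 (length 2)
  J: 00 (length 2)
  E: 01 (length 2)
  H: 1110 (length 4)
  C: 110 (length 3)
  D: 1111 (length 4)
Average code length: 241/98 = 2.4592 bits/symbol


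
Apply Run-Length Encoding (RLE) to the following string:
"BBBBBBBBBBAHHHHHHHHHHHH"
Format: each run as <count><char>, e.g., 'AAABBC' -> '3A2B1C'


Scanning runs left to right:
  i=0: run of 'B' x 10 -> '10B'
  i=10: run of 'A' x 1 -> '1A'
  i=11: run of 'H' x 12 -> '12H'

RLE = 10B1A12H


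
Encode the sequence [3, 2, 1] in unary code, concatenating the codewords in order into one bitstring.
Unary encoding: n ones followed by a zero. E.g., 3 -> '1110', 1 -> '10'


Encode each number as n ones followed by a terminating 0:
  3 -> 1110 (4 bits)
  2 -> 110 (3 bits)
  1 -> 10 (2 bits)
Total length = 4 + 3 + 2 = 9 bits.

Unary([3, 2, 1]) = 111011010 (9 bits)


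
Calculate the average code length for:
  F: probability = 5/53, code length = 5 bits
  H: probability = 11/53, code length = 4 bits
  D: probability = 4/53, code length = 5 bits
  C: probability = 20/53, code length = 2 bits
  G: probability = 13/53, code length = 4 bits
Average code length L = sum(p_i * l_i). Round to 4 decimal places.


Weighted contributions p_i * l_i:
  F: (5/53) * 5 = 25/53
  H: (11/53) * 4 = 44/53
  D: (4/53) * 5 = 20/53
  C: (20/53) * 2 = 40/53
  G: (13/53) * 4 = 52/53
Sum = (25 + 44 + 20 + 40 + 52)/53 = 181/53

L = 181/53 = 3.4151 bits/symbol


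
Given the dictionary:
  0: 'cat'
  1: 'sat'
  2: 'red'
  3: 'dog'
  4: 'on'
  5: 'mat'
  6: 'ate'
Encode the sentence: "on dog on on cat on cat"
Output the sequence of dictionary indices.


Look up each word in the dictionary:
  'on' -> 4
  'dog' -> 3
  'on' -> 4
  'on' -> 4
  'cat' -> 0
  'on' -> 4
  'cat' -> 0

Encoded: [4, 3, 4, 4, 0, 4, 0]


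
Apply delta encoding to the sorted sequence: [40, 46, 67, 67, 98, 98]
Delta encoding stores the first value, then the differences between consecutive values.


First value: 40
Deltas:
  46 - 40 = 6
  67 - 46 = 21
  67 - 67 = 0
  98 - 67 = 31
  98 - 98 = 0


Delta encoded: [40, 6, 21, 0, 31, 0]


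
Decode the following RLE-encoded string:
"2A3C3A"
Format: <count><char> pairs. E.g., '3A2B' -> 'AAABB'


Expanding each <count><char> pair:
  2A -> 'AA'
  3C -> 'CCC'
  3A -> 'AAA'

Decoded = AACCCAAA


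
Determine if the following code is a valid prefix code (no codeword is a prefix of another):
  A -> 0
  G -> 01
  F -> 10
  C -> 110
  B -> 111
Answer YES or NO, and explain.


Checking each pair (does one codeword prefix another?):
  A='0' vs G='01': prefix -- VIOLATION

NO -- this is NOT a valid prefix code. A (0) is a prefix of G (01).


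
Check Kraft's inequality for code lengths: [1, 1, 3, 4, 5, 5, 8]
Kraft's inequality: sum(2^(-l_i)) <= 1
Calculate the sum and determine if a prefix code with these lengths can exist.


Sum = 2^(-1) + 2^(-1) + 2^(-3) + 2^(-4) + 2^(-5) + 2^(-5) + 2^(-8)
    = 0.5 + 0.5 + 0.125 + 0.0625 + 0.03125 + 0.03125 + 0.00390625
    = 321/256 = 1.25390625
Since 1.25390625 > 1, Kraft's inequality is NOT satisfied.
A prefix code with these lengths CANNOT exist.

Kraft sum = 1.25390625. Not satisfied.


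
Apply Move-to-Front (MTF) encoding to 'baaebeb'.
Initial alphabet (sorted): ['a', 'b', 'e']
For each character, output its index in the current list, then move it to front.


MTF encoding:
'b': index 1 in ['a', 'b', 'e'] -> ['b', 'a', 'e']
'a': index 1 in ['b', 'a', 'e'] -> ['a', 'b', 'e']
'a': index 0 in ['a', 'b', 'e'] -> ['a', 'b', 'e']
'e': index 2 in ['a', 'b', 'e'] -> ['e', 'a', 'b']
'b': index 2 in ['e', 'a', 'b'] -> ['b', 'e', 'a']
'e': index 1 in ['b', 'e', 'a'] -> ['e', 'b', 'a']
'b': index 1 in ['e', 'b', 'a'] -> ['b', 'e', 'a']


Output: [1, 1, 0, 2, 2, 1, 1]


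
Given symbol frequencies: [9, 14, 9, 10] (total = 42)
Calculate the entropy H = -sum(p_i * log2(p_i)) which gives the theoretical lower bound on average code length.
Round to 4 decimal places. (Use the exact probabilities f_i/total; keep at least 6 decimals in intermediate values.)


Per-symbol terms -p_i * log2(p_i) with p_i = f_i/42:
  p = 9/42 = 0.214286: log2(p) = -2.222392, -p*log2(p) = 0.476227
  p = 14/42 = 0.333333: log2(p) = -1.584963, -p*log2(p) = 0.528321
  p = 9/42 = 0.214286: log2(p) = -2.222392, -p*log2(p) = 0.476227
  p = 10/42 = 0.238095: log2(p) = -2.070389, -p*log2(p) = 0.492950
H = 0.476227 + 0.528321 + 0.476227 + 0.492950 = 1.973725

H = 1.9737 bits/symbol


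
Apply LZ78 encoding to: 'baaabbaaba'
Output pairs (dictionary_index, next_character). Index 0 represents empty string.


LZ78 encoding steps:
Dictionary: {0: ''}
Step 1: w='' (idx 0), next='b' -> output (0, 'b'), add 'b' as idx 1
Step 2: w='' (idx 0), next='a' -> output (0, 'a'), add 'a' as idx 2
Step 3: w='a' (idx 2), next='a' -> output (2, 'a'), add 'aa' as idx 3
Step 4: w='b' (idx 1), next='b' -> output (1, 'b'), add 'bb' as idx 4
Step 5: w='aa' (idx 3), next='b' -> output (3, 'b'), add 'aab' as idx 5
Step 6: w='a' (idx 2), end of input -> output (2, '')


Encoded: [(0, 'b'), (0, 'a'), (2, 'a'), (1, 'b'), (3, 'b'), (2, '')]


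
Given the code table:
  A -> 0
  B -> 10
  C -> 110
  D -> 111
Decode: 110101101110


Decoding:
110 -> C
10 -> B
110 -> C
111 -> D
0 -> A


Result: CBCDA


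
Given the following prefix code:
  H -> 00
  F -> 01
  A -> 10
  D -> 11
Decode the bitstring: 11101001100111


Decoding step by step:
Bits 11 -> D
Bits 10 -> A
Bits 10 -> A
Bits 01 -> F
Bits 10 -> A
Bits 01 -> F
Bits 11 -> D


Decoded message: DAAFAFD


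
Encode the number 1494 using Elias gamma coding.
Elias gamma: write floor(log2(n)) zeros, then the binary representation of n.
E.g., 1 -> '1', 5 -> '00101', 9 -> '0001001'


num_bits = floor(log2(1494)) + 1 = 11
leading_zeros = num_bits - 1 = 10
binary(1494) = 10111010110

Elias gamma(1494) = '0000000000' + '10111010110' = 000000000010111010110 (21 bits)


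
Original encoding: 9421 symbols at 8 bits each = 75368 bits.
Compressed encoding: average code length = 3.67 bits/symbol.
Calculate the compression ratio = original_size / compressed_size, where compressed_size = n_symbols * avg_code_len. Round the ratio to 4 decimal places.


original_size = n_symbols * orig_bits = 9421 * 8 = 75368 bits
compressed_size = n_symbols * avg_code_len = 9421 * 3.67 = 34575.07 bits
ratio = original_size / compressed_size = 75368 / 34575.07 = 2.1798

Compression ratio = 2.1798


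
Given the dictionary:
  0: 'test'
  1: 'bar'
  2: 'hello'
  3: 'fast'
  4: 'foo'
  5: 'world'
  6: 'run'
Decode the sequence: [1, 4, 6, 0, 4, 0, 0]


Look up each index in the dictionary:
  1 -> 'bar'
  4 -> 'foo'
  6 -> 'run'
  0 -> 'test'
  4 -> 'foo'
  0 -> 'test'
  0 -> 'test'

Decoded: "bar foo run test foo test test"


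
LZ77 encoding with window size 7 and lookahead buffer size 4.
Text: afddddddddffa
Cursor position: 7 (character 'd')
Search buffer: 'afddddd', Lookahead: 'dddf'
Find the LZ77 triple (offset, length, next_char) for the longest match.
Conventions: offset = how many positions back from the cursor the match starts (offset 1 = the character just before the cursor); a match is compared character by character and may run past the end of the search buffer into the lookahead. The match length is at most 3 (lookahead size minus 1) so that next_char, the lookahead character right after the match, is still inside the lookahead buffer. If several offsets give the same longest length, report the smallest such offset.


Try each offset into the search buffer:
  offset=1 (pos 6, char 'd'): match length 3
  offset=2 (pos 5, char 'd'): match length 3
  offset=3 (pos 4, char 'd'): match length 3
  offset=4 (pos 3, char 'd'): match length 3
  offset=5 (pos 2, char 'd'): match length 3
  offset=6 (pos 1, char 'f'): match length 0
  offset=7 (pos 0, char 'a'): match length 0
Longest match has length 3, found at offsets 1, 2, 3, 4, 5; take the smallest, offset 1.
next_char = character at position 7 + 3 = 10 -> 'f'

Best match: offset=1, length=3 (matching 'ddd' starting at position 6)
LZ77 triple: (1, 3, 'f')


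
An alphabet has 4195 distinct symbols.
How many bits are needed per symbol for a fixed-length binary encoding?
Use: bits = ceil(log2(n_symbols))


log2(4195) = 12.0345
Bracket: 2^12 = 4096 < 4195 <= 2^13 = 8192
So ceil(log2(4195)) = 13

bits = ceil(log2(4195)) = ceil(12.0345) = 13 bits


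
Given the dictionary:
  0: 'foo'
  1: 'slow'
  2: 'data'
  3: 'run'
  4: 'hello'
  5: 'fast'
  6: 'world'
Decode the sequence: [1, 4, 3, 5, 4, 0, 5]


Look up each index in the dictionary:
  1 -> 'slow'
  4 -> 'hello'
  3 -> 'run'
  5 -> 'fast'
  4 -> 'hello'
  0 -> 'foo'
  5 -> 'fast'

Decoded: "slow hello run fast hello foo fast"


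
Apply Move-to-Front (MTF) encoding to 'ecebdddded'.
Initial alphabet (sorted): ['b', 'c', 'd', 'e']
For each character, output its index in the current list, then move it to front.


MTF encoding:
'e': index 3 in ['b', 'c', 'd', 'e'] -> ['e', 'b', 'c', 'd']
'c': index 2 in ['e', 'b', 'c', 'd'] -> ['c', 'e', 'b', 'd']
'e': index 1 in ['c', 'e', 'b', 'd'] -> ['e', 'c', 'b', 'd']
'b': index 2 in ['e', 'c', 'b', 'd'] -> ['b', 'e', 'c', 'd']
'd': index 3 in ['b', 'e', 'c', 'd'] -> ['d', 'b', 'e', 'c']
'd': index 0 in ['d', 'b', 'e', 'c'] -> ['d', 'b', 'e', 'c']
'd': index 0 in ['d', 'b', 'e', 'c'] -> ['d', 'b', 'e', 'c']
'd': index 0 in ['d', 'b', 'e', 'c'] -> ['d', 'b', 'e', 'c']
'e': index 2 in ['d', 'b', 'e', 'c'] -> ['e', 'd', 'b', 'c']
'd': index 1 in ['e', 'd', 'b', 'c'] -> ['d', 'e', 'b', 'c']


Output: [3, 2, 1, 2, 3, 0, 0, 0, 2, 1]


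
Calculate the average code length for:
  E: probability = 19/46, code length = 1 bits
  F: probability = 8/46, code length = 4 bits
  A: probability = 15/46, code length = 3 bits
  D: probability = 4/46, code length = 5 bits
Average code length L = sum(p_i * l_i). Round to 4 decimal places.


Weighted contributions p_i * l_i:
  E: (19/46) * 1 = 19/46
  F: (8/46) * 4 = 32/46
  A: (15/46) * 3 = 45/46
  D: (4/46) * 5 = 20/46
Sum = (19 + 32 + 45 + 20)/46 = 116/46

L = 116/46 = 2.5217 bits/symbol


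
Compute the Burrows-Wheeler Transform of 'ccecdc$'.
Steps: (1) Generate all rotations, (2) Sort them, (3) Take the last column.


Rotations (sorted):
  0: $ccecdc -> last char: c
  1: c$ccecd -> last char: d
  2: ccecdc$ -> last char: $
  3: cdc$cce -> last char: e
  4: cecdc$c -> last char: c
  5: dc$ccec -> last char: c
  6: ecdc$cc -> last char: c


BWT = cd$eccc


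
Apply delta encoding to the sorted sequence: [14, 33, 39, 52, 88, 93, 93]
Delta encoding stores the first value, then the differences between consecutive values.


First value: 14
Deltas:
  33 - 14 = 19
  39 - 33 = 6
  52 - 39 = 13
  88 - 52 = 36
  93 - 88 = 5
  93 - 93 = 0


Delta encoded: [14, 19, 6, 13, 36, 5, 0]


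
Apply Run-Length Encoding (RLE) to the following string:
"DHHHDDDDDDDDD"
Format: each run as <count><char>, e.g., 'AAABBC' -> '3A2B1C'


Scanning runs left to right:
  i=0: run of 'D' x 1 -> '1D'
  i=1: run of 'H' x 3 -> '3H'
  i=4: run of 'D' x 9 -> '9D'

RLE = 1D3H9D


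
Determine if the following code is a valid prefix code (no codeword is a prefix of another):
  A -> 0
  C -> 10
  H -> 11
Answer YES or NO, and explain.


Checking each pair (does one codeword prefix another?):
  A='0' vs C='10': no prefix
  A='0' vs H='11': no prefix
  C='10' vs A='0': no prefix
  C='10' vs H='11': no prefix
  H='11' vs A='0': no prefix
  H='11' vs C='10': no prefix
No violation found over all pairs.

YES -- this is a valid prefix code. No codeword is a prefix of any other codeword.


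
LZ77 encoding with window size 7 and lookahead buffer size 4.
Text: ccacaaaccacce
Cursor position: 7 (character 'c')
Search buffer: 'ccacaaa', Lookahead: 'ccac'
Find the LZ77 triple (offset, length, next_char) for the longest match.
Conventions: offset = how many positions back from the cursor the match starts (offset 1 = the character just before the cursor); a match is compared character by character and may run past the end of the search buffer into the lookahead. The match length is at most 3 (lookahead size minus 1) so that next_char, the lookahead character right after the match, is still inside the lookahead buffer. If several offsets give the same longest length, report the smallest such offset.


Try each offset into the search buffer:
  offset=1 (pos 6, char 'a'): match length 0
  offset=2 (pos 5, char 'a'): match length 0
  offset=3 (pos 4, char 'a'): match length 0
  offset=4 (pos 3, char 'c'): match length 1
  offset=5 (pos 2, char 'a'): match length 0
  offset=6 (pos 1, char 'c'): match length 1
  offset=7 (pos 0, char 'c'): match length 3
Longest match has length 3 at offset 7.
next_char = character at position 7 + 3 = 10 -> 'c'

Best match: offset=7, length=3 (matching 'cca' starting at position 0)
LZ77 triple: (7, 3, 'c')


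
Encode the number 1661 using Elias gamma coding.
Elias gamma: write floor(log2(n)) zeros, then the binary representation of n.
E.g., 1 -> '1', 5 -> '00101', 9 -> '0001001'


num_bits = floor(log2(1661)) + 1 = 11
leading_zeros = num_bits - 1 = 10
binary(1661) = 11001111101

Elias gamma(1661) = '0000000000' + '11001111101' = 000000000011001111101 (21 bits)


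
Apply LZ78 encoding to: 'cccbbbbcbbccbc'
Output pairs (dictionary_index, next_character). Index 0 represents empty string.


LZ78 encoding steps:
Dictionary: {0: ''}
Step 1: w='' (idx 0), next='c' -> output (0, 'c'), add 'c' as idx 1
Step 2: w='c' (idx 1), next='c' -> output (1, 'c'), add 'cc' as idx 2
Step 3: w='' (idx 0), next='b' -> output (0, 'b'), add 'b' as idx 3
Step 4: w='b' (idx 3), next='b' -> output (3, 'b'), add 'bb' as idx 4
Step 5: w='b' (idx 3), next='c' -> output (3, 'c'), add 'bc' as idx 5
Step 6: w='bb' (idx 4), next='c' -> output (4, 'c'), add 'bbc' as idx 6
Step 7: w='c' (idx 1), next='b' -> output (1, 'b'), add 'cb' as idx 7
Step 8: w='c' (idx 1), end of input -> output (1, '')


Encoded: [(0, 'c'), (1, 'c'), (0, 'b'), (3, 'b'), (3, 'c'), (4, 'c'), (1, 'b'), (1, '')]


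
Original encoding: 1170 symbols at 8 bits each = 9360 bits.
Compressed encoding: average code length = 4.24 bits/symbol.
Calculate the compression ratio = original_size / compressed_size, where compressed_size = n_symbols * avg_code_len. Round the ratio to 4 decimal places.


original_size = n_symbols * orig_bits = 1170 * 8 = 9360 bits
compressed_size = n_symbols * avg_code_len = 1170 * 4.24 = 4960.8 bits
ratio = original_size / compressed_size = 9360 / 4960.8 = 1.8868

Compression ratio = 1.8868


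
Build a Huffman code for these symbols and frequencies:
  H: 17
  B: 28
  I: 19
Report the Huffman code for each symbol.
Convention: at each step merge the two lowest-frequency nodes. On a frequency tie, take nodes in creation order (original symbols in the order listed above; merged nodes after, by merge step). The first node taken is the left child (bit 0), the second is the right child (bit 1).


Huffman tree construction:
Step 1: Merge H(17) + I(19) = 36
Step 2: Merge B(28) + (H+I)(36) = 64
Read each symbol's code off the tree from the root (left child = 0, right child = 1).

Codes:
  H: 10 (length 2)
  B: 0 (length 1)
  I: 11 (length 2)
Average code length: 100/64 = 1.5625 bits/symbol


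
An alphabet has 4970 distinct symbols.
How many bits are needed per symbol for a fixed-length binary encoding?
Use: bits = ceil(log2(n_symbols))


log2(4970) = 12.279
Bracket: 2^12 = 4096 < 4970 <= 2^13 = 8192
So ceil(log2(4970)) = 13

bits = ceil(log2(4970)) = ceil(12.279) = 13 bits


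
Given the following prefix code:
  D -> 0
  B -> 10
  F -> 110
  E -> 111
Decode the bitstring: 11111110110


Decoding step by step:
Bits 111 -> E
Bits 111 -> E
Bits 10 -> B
Bits 110 -> F


Decoded message: EEBF


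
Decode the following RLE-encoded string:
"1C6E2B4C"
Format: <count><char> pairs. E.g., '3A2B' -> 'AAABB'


Expanding each <count><char> pair:
  1C -> 'C'
  6E -> 'EEEEEE'
  2B -> 'BB'
  4C -> 'CCCC'

Decoded = CEEEEEEBBCCCC


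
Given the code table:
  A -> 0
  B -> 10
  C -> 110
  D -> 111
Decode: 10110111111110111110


Decoding:
10 -> B
110 -> C
111 -> D
111 -> D
110 -> C
111 -> D
110 -> C


Result: BCDDCDC


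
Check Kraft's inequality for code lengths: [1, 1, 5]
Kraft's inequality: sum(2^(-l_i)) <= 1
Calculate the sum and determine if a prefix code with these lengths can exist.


Sum = 2^(-1) + 2^(-1) + 2^(-5)
    = 0.5 + 0.5 + 0.03125
    = 33/32 = 1.03125
Since 1.03125 > 1, Kraft's inequality is NOT satisfied.
A prefix code with these lengths CANNOT exist.

Kraft sum = 1.03125. Not satisfied.


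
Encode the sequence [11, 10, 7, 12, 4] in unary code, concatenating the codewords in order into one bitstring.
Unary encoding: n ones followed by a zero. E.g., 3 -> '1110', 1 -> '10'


Encode each number as n ones followed by a terminating 0:
  11 -> 111111111110 (12 bits)
  10 -> 11111111110 (11 bits)
  7 -> 11111110 (8 bits)
  12 -> 1111111111110 (13 bits)
  4 -> 11110 (5 bits)
Total length = 12 + 11 + 8 + 13 + 5 = 49 bits.

Unary([11, 10, 7, 12, 4]) = 1111111111101111111111011111110111111111111011110 (49 bits)


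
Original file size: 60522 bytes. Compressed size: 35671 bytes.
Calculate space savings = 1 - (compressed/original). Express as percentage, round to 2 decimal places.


ratio = compressed/original = 35671/60522 = 0.589389
savings = 1 - ratio = 1 - 0.589389 = 0.410611
as a percentage: 0.410611 * 100 = 41.06%

Space savings = 1 - 35671/60522 = 41.06%


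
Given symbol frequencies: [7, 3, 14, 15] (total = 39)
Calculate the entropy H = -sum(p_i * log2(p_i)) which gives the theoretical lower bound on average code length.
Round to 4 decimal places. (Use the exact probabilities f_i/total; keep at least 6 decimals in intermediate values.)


Per-symbol terms -p_i * log2(p_i) with p_i = f_i/39:
  p = 7/39 = 0.179487: log2(p) = -2.478047, -p*log2(p) = 0.444778
  p = 3/39 = 0.076923: log2(p) = -3.700440, -p*log2(p) = 0.284649
  p = 14/39 = 0.358974: log2(p) = -1.478047, -p*log2(p) = 0.530581
  p = 15/39 = 0.384615: log2(p) = -1.378512, -p*log2(p) = 0.530197
H = 0.444778 + 0.284649 + 0.530581 + 0.530197 = 1.790205

H = 1.7902 bits/symbol


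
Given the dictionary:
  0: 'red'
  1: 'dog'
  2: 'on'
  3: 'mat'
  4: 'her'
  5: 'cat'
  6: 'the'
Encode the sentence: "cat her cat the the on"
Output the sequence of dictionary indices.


Look up each word in the dictionary:
  'cat' -> 5
  'her' -> 4
  'cat' -> 5
  'the' -> 6
  'the' -> 6
  'on' -> 2

Encoded: [5, 4, 5, 6, 6, 2]


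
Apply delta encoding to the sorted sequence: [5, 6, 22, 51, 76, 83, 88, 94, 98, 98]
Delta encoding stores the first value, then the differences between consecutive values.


First value: 5
Deltas:
  6 - 5 = 1
  22 - 6 = 16
  51 - 22 = 29
  76 - 51 = 25
  83 - 76 = 7
  88 - 83 = 5
  94 - 88 = 6
  98 - 94 = 4
  98 - 98 = 0


Delta encoded: [5, 1, 16, 29, 25, 7, 5, 6, 4, 0]


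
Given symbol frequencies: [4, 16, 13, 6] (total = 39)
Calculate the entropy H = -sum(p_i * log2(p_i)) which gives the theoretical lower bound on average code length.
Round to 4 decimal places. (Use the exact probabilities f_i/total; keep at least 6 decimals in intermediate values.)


Per-symbol terms -p_i * log2(p_i) with p_i = f_i/39:
  p = 4/39 = 0.102564: log2(p) = -3.285402, -p*log2(p) = 0.336964
  p = 16/39 = 0.410256: log2(p) = -1.285402, -p*log2(p) = 0.527345
  p = 13/39 = 0.333333: log2(p) = -1.584963, -p*log2(p) = 0.528321
  p = 6/39 = 0.153846: log2(p) = -2.700440, -p*log2(p) = 0.415452
H = 0.336964 + 0.527345 + 0.528321 + 0.415452 = 1.808082

H = 1.8081 bits/symbol


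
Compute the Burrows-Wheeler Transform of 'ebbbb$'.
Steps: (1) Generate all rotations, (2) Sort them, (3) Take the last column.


Rotations (sorted):
  0: $ebbbb -> last char: b
  1: b$ebbb -> last char: b
  2: bb$ebb -> last char: b
  3: bbb$eb -> last char: b
  4: bbbb$e -> last char: e
  5: ebbbb$ -> last char: $


BWT = bbbbe$
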